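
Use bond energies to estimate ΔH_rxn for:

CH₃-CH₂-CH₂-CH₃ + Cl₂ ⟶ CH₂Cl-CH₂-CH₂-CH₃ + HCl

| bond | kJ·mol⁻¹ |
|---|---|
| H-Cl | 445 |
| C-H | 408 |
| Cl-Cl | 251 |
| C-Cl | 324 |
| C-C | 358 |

Bonds broken (reactants):
  C-C: 3 × 358 = 1074
  C-H: 10 × 408 = 4080
  Cl-Cl: 1 × 251 = 251
  Σ(broken) = 5405 kJ
Bonds formed (products):
  C-C: 3 × 358 = 1074
  C-Cl: 1 × 324 = 324
  C-H: 9 × 408 = 3672
  H-Cl: 1 × 445 = 445
  Σ(formed) = 5515 kJ
ΔH = Σ(broken) − Σ(formed) = 5405 − 5515 = −110 kJ

ΔH ≈ −110 kJ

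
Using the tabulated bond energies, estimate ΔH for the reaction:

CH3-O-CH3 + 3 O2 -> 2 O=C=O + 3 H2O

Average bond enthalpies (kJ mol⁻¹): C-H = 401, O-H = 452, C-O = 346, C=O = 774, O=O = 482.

ΔH ≈ −1264 kJ

Bonds broken (reactants):
  C-H: 6 × 401 = 2406
  C-O: 2 × 346 = 692
  O=O: 3 × 482 = 1446
  Σ(broken) = 4544 kJ
Bonds formed (products):
  C=O: 4 × 774 = 3096
  O-H: 6 × 452 = 2712
  Σ(formed) = 5808 kJ
ΔH = Σ(broken) − Σ(formed) = 4544 − 5808 = −1264 kJ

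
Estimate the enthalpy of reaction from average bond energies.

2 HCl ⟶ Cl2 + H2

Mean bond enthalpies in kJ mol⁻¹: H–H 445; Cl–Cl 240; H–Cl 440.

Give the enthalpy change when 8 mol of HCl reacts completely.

Bonds broken (reactants):
  H–Cl: 2 × 440 = 880
  Σ(broken) = 880 kJ
Bonds formed (products):
  Cl–Cl: 1 × 240 = 240
  H–H: 1 × 445 = 445
  Σ(formed) = 685 kJ
ΔH = Σ(broken) − Σ(formed) = 880 − 685 = +195 kJ
For 4× the reaction as written: 4 × (+195) = +780 kJ

ΔH = +780 kJ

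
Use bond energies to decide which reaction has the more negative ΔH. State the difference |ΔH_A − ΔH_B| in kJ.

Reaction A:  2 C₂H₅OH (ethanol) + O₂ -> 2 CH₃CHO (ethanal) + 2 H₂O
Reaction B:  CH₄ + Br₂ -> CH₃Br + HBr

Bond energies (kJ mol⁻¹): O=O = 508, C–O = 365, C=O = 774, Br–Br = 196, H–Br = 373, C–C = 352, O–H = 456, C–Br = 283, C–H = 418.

Reaction A:
  Bonds broken (reactants):
    C–C: 2 × 352 = 704
    C–H: 10 × 418 = 4180
    C–O: 2 × 365 = 730
    O–H: 2 × 456 = 912
    O=O: 1 × 508 = 508
    Σ(broken) = 7034 kJ
  Bonds formed (products):
    C–C: 2 × 352 = 704
    C–H: 8 × 418 = 3344
    C=O: 2 × 774 = 1548
    O–H: 4 × 456 = 1824
    Σ(formed) = 7420 kJ
  ΔH_A = 7034 − 7420 = −386 kJ
Reaction B:
  Bonds broken (reactants):
    Br–Br: 1 × 196 = 196
    C–H: 4 × 418 = 1672
    Σ(broken) = 1868 kJ
  Bonds formed (products):
    C–Br: 1 × 283 = 283
    C–H: 3 × 418 = 1254
    H–Br: 1 × 373 = 373
    Σ(formed) = 1910 kJ
  ΔH_B = 1868 − 1910 = −42 kJ
ΔH_A − ΔH_B = −344 kJ, so reaction A has the more negative ΔH; |ΔH_A − ΔH_B| = 344 kJ.

Reaction A, by 344 kJ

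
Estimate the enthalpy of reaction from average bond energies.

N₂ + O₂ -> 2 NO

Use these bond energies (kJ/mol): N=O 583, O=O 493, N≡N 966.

ΔH ≈ +293 kJ

Bonds broken (reactants):
  N≡N: 1 × 966 = 966
  O=O: 1 × 493 = 493
  Σ(broken) = 1459 kJ
Bonds formed (products):
  N=O: 2 × 583 = 1166
  Σ(formed) = 1166 kJ
ΔH = Σ(broken) − Σ(formed) = 1459 − 1166 = +293 kJ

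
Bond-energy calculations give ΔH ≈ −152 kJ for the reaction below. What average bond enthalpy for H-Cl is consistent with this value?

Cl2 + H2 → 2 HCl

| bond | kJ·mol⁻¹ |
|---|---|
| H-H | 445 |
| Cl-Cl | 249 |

Let D be the H-Cl bond energy.
Σ(broken) = 1×249 + 1×445 = 694
Σ(formed) = 2×D = 2D
ΔH = Σ(broken) − Σ(formed) = (694) − (2D) = +694 − 2D
Setting this equal to −152 kJ gives 2D = 846, so D = 423 kJ/mol.

D(H-Cl) ≈ 423 kJ/mol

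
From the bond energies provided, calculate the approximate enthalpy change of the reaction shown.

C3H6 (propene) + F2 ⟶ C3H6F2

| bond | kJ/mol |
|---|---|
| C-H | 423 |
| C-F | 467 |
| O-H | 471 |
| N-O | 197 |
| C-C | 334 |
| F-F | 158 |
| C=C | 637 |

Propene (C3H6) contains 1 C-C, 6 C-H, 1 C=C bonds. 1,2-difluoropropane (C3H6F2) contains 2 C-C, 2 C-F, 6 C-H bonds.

Bonds broken (reactants):
  C-C: 1 × 334 = 334
  C-H: 6 × 423 = 2538
  C=C: 1 × 637 = 637
  F-F: 1 × 158 = 158
  Σ(broken) = 3667 kJ
Bonds formed (products):
  C-C: 2 × 334 = 668
  C-F: 2 × 467 = 934
  C-H: 6 × 423 = 2538
  Σ(formed) = 4140 kJ
ΔH = Σ(broken) − Σ(formed) = 3667 − 4140 = −473 kJ

ΔH ≈ −473 kJ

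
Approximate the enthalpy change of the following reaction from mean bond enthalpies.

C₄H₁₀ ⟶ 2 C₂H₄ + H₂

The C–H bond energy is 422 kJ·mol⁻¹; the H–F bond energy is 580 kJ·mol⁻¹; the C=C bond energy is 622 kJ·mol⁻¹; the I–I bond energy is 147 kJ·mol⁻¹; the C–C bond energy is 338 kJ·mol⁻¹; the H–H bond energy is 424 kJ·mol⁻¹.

Bonds broken (reactants):
  C–C: 3 × 338 = 1014
  C–H: 10 × 422 = 4220
  Σ(broken) = 5234 kJ
Bonds formed (products):
  C–H: 8 × 422 = 3376
  C=C: 2 × 622 = 1244
  H–H: 1 × 424 = 424
  Σ(formed) = 5044 kJ
ΔH = Σ(broken) − Σ(formed) = 5234 − 5044 = +190 kJ

ΔH ≈ +190 kJ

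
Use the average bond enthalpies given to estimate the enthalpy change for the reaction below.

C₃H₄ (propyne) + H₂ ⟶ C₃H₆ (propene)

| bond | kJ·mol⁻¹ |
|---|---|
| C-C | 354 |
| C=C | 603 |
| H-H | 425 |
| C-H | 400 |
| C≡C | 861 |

ΔH ≈ −117 kJ

Bonds broken (reactants):
  C≡C: 1 × 861 = 861
  C-C: 1 × 354 = 354
  C-H: 4 × 400 = 1600
  H-H: 1 × 425 = 425
  Σ(broken) = 3240 kJ
Bonds formed (products):
  C-C: 1 × 354 = 354
  C-H: 6 × 400 = 2400
  C=C: 1 × 603 = 603
  Σ(formed) = 3357 kJ
ΔH = Σ(broken) − Σ(formed) = 3240 − 3357 = −117 kJ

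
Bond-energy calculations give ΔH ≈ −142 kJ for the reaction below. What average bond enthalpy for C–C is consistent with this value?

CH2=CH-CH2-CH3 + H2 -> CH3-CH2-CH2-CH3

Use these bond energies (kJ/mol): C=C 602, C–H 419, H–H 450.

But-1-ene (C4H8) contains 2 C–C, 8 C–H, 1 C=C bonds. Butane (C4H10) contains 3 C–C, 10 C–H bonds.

Let D be the C–C bond energy.
Σ(broken) = 2×D + 8×419 + 1×602 + 1×450 = 4404 + 2D
Σ(formed) = 3×D + 10×419 = 4190 + 3D
ΔH = Σ(broken) − Σ(formed) = (4404 + 2D) − (4190 + 3D) = +214 − D
Setting this equal to −142 kJ gives D = 356 kJ/mol.

D(C–C) ≈ 356 kJ/mol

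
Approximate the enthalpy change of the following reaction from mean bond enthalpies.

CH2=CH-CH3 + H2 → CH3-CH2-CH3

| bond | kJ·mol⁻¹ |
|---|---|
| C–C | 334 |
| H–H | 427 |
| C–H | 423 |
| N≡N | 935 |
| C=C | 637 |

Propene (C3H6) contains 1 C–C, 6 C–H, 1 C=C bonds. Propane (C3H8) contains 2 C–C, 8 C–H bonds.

ΔH ≈ −116 kJ

Bonds broken (reactants):
  C–C: 1 × 334 = 334
  C–H: 6 × 423 = 2538
  C=C: 1 × 637 = 637
  H–H: 1 × 427 = 427
  Σ(broken) = 3936 kJ
Bonds formed (products):
  C–C: 2 × 334 = 668
  C–H: 8 × 423 = 3384
  Σ(formed) = 4052 kJ
ΔH = Σ(broken) − Σ(formed) = 3936 − 4052 = −116 kJ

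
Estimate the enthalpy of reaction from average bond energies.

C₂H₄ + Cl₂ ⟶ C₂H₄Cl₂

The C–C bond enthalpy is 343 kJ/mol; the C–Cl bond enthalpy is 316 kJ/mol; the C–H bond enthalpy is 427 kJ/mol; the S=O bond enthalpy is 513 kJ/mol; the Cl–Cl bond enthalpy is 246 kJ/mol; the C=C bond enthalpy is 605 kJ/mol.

Bonds broken (reactants):
  C–H: 4 × 427 = 1708
  C=C: 1 × 605 = 605
  Cl–Cl: 1 × 246 = 246
  Σ(broken) = 2559 kJ
Bonds formed (products):
  C–C: 1 × 343 = 343
  C–Cl: 2 × 316 = 632
  C–H: 4 × 427 = 1708
  Σ(formed) = 2683 kJ
ΔH = Σ(broken) − Σ(formed) = 2559 − 2683 = −124 kJ

ΔH ≈ −124 kJ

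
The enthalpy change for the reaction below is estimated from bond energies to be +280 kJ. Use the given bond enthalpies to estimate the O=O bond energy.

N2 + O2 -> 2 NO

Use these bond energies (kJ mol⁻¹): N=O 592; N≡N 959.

D(O=O) ≈ 505 kJ/mol

Let D be the O=O bond energy.
Σ(broken) = 1×959 + 1×D = 959 + D
Σ(formed) = 2×592 = 1184
ΔH = Σ(broken) − Σ(formed) = (959 + D) − (1184) = −225 + D
Setting this equal to +280 kJ gives D = 505 kJ/mol.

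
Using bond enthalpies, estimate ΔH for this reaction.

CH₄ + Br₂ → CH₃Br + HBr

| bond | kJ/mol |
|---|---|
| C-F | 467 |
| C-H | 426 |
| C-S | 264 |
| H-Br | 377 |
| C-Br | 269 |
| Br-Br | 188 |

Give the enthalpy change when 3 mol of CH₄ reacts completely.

ΔH = −96 kJ

Bonds broken (reactants):
  Br-Br: 1 × 188 = 188
  C-H: 4 × 426 = 1704
  Σ(broken) = 1892 kJ
Bonds formed (products):
  C-Br: 1 × 269 = 269
  C-H: 3 × 426 = 1278
  H-Br: 1 × 377 = 377
  Σ(formed) = 1924 kJ
ΔH = Σ(broken) − Σ(formed) = 1892 − 1924 = −32 kJ
For 3× the reaction as written: 3 × (−32) = −96 kJ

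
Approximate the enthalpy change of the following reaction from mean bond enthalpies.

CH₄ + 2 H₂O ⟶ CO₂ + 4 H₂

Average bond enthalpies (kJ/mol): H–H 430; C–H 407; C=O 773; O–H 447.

ΔH ≈ +150 kJ

Bonds broken (reactants):
  C–H: 4 × 407 = 1628
  O–H: 4 × 447 = 1788
  Σ(broken) = 3416 kJ
Bonds formed (products):
  C=O: 2 × 773 = 1546
  H–H: 4 × 430 = 1720
  Σ(formed) = 3266 kJ
ΔH = Σ(broken) − Σ(formed) = 3416 − 3266 = +150 kJ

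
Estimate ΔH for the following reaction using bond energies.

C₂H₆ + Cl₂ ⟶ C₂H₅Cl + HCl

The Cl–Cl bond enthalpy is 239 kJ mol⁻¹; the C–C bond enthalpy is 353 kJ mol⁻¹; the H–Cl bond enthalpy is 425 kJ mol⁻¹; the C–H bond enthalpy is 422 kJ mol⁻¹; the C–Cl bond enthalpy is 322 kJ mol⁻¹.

Bonds broken (reactants):
  C–C: 1 × 353 = 353
  C–H: 6 × 422 = 2532
  Cl–Cl: 1 × 239 = 239
  Σ(broken) = 3124 kJ
Bonds formed (products):
  C–C: 1 × 353 = 353
  C–Cl: 1 × 322 = 322
  C–H: 5 × 422 = 2110
  H–Cl: 1 × 425 = 425
  Σ(formed) = 3210 kJ
ΔH = Σ(broken) − Σ(formed) = 3124 − 3210 = −86 kJ

ΔH ≈ −86 kJ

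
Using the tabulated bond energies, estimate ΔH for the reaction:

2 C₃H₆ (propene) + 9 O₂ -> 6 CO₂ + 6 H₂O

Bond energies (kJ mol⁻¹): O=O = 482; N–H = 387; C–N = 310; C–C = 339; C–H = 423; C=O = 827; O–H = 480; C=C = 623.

ΔH ≈ −4346 kJ

Bonds broken (reactants):
  C–C: 2 × 339 = 678
  C–H: 12 × 423 = 5076
  C=C: 2 × 623 = 1246
  O=O: 9 × 482 = 4338
  Σ(broken) = 11338 kJ
Bonds formed (products):
  C=O: 12 × 827 = 9924
  O–H: 12 × 480 = 5760
  Σ(formed) = 15684 kJ
ΔH = Σ(broken) − Σ(formed) = 11338 − 15684 = −4346 kJ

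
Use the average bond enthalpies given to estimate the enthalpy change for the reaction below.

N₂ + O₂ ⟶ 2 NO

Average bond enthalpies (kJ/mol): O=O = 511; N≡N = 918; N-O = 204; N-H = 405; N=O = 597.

ΔH ≈ +235 kJ

Bonds broken (reactants):
  N≡N: 1 × 918 = 918
  O=O: 1 × 511 = 511
  Σ(broken) = 1429 kJ
Bonds formed (products):
  N=O: 2 × 597 = 1194
  Σ(formed) = 1194 kJ
ΔH = Σ(broken) − Σ(formed) = 1429 − 1194 = +235 kJ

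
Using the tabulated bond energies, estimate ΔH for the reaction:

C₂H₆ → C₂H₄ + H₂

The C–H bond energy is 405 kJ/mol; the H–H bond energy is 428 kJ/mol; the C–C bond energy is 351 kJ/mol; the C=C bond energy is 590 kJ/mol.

Bonds broken (reactants):
  C–C: 1 × 351 = 351
  C–H: 6 × 405 = 2430
  Σ(broken) = 2781 kJ
Bonds formed (products):
  C–H: 4 × 405 = 1620
  C=C: 1 × 590 = 590
  H–H: 1 × 428 = 428
  Σ(formed) = 2638 kJ
ΔH = Σ(broken) − Σ(formed) = 2781 − 2638 = +143 kJ

ΔH ≈ +143 kJ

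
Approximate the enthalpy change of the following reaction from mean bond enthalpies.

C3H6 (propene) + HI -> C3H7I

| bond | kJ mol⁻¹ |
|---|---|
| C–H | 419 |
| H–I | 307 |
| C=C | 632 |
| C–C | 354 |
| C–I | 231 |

Bonds broken (reactants):
  C–C: 1 × 354 = 354
  C–H: 6 × 419 = 2514
  C=C: 1 × 632 = 632
  H–I: 1 × 307 = 307
  Σ(broken) = 3807 kJ
Bonds formed (products):
  C–C: 2 × 354 = 708
  C–H: 7 × 419 = 2933
  C–I: 1 × 231 = 231
  Σ(formed) = 3872 kJ
ΔH = Σ(broken) − Σ(formed) = 3807 − 3872 = −65 kJ

ΔH ≈ −65 kJ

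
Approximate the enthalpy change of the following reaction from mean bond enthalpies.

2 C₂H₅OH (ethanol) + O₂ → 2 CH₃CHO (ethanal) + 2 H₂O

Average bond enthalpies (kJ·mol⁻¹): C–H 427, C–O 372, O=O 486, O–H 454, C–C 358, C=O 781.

ΔH ≈ −386 kJ

Bonds broken (reactants):
  C–C: 2 × 358 = 716
  C–H: 10 × 427 = 4270
  C–O: 2 × 372 = 744
  O–H: 2 × 454 = 908
  O=O: 1 × 486 = 486
  Σ(broken) = 7124 kJ
Bonds formed (products):
  C–C: 2 × 358 = 716
  C–H: 8 × 427 = 3416
  C=O: 2 × 781 = 1562
  O–H: 4 × 454 = 1816
  Σ(formed) = 7510 kJ
ΔH = Σ(broken) − Σ(formed) = 7124 − 7510 = −386 kJ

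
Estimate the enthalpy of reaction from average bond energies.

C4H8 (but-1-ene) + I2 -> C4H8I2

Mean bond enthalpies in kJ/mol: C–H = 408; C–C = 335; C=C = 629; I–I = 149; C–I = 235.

Bonds broken (reactants):
  C–C: 2 × 335 = 670
  C–H: 8 × 408 = 3264
  C=C: 1 × 629 = 629
  I–I: 1 × 149 = 149
  Σ(broken) = 4712 kJ
Bonds formed (products):
  C–C: 3 × 335 = 1005
  C–H: 8 × 408 = 3264
  C–I: 2 × 235 = 470
  Σ(formed) = 4739 kJ
ΔH = Σ(broken) − Σ(formed) = 4712 − 4739 = −27 kJ

ΔH ≈ −27 kJ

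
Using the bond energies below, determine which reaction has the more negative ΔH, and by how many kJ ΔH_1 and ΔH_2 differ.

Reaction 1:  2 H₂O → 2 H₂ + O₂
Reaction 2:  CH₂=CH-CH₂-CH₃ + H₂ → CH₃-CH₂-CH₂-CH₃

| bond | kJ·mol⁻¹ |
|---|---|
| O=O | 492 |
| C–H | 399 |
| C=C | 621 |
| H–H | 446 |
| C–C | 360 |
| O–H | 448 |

Reaction 1:
  Bonds broken (reactants):
    O–H: 4 × 448 = 1792
    Σ(broken) = 1792 kJ
  Bonds formed (products):
    H–H: 2 × 446 = 892
    O=O: 1 × 492 = 492
    Σ(formed) = 1384 kJ
  ΔH_1 = 1792 − 1384 = +408 kJ
Reaction 2:
  Bonds broken (reactants):
    C–C: 2 × 360 = 720
    C–H: 8 × 399 = 3192
    C=C: 1 × 621 = 621
    H–H: 1 × 446 = 446
    Σ(broken) = 4979 kJ
  Bonds formed (products):
    C–C: 3 × 360 = 1080
    C–H: 10 × 399 = 3990
    Σ(formed) = 5070 kJ
  ΔH_2 = 4979 − 5070 = −91 kJ
ΔH_1 − ΔH_2 = +499 kJ, so reaction 2 has the more negative ΔH; |ΔH_1 − ΔH_2| = 499 kJ.

Reaction 2, by 499 kJ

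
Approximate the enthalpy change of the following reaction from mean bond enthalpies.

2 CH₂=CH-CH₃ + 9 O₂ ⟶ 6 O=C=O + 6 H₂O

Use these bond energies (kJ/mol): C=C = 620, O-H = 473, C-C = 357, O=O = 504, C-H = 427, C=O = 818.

ΔH ≈ −3878 kJ

Bonds broken (reactants):
  C-C: 2 × 357 = 714
  C-H: 12 × 427 = 5124
  C=C: 2 × 620 = 1240
  O=O: 9 × 504 = 4536
  Σ(broken) = 11614 kJ
Bonds formed (products):
  C=O: 12 × 818 = 9816
  O-H: 12 × 473 = 5676
  Σ(formed) = 15492 kJ
ΔH = Σ(broken) − Σ(formed) = 11614 − 15492 = −3878 kJ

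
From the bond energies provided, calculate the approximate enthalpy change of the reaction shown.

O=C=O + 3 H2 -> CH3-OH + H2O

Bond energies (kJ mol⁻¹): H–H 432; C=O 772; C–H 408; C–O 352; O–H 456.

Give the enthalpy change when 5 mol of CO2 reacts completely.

Bonds broken (reactants):
  C=O: 2 × 772 = 1544
  H–H: 3 × 432 = 1296
  Σ(broken) = 2840 kJ
Bonds formed (products):
  C–H: 3 × 408 = 1224
  C–O: 1 × 352 = 352
  O–H: 3 × 456 = 1368
  Σ(formed) = 2944 kJ
ΔH = Σ(broken) − Σ(formed) = 2840 − 2944 = −104 kJ
For 5× the reaction as written: 5 × (−104) = −520 kJ

ΔH = −520 kJ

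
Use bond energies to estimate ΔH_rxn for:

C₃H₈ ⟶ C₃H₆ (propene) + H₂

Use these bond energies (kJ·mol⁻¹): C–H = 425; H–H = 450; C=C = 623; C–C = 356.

ΔH ≈ +133 kJ

Bonds broken (reactants):
  C–C: 2 × 356 = 712
  C–H: 8 × 425 = 3400
  Σ(broken) = 4112 kJ
Bonds formed (products):
  C–C: 1 × 356 = 356
  C–H: 6 × 425 = 2550
  C=C: 1 × 623 = 623
  H–H: 1 × 450 = 450
  Σ(formed) = 3979 kJ
ΔH = Σ(broken) − Σ(formed) = 4112 − 3979 = +133 kJ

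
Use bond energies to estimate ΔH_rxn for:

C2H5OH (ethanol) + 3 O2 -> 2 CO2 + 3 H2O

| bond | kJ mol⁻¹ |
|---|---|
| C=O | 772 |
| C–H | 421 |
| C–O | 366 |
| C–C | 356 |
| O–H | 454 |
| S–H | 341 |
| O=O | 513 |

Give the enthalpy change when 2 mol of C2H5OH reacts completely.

ΔH = −1984 kJ

Bonds broken (reactants):
  C–C: 1 × 356 = 356
  C–H: 5 × 421 = 2105
  C–O: 1 × 366 = 366
  O–H: 1 × 454 = 454
  O=O: 3 × 513 = 1539
  Σ(broken) = 4820 kJ
Bonds formed (products):
  C=O: 4 × 772 = 3088
  O–H: 6 × 454 = 2724
  Σ(formed) = 5812 kJ
ΔH = Σ(broken) − Σ(formed) = 4820 − 5812 = −992 kJ
For 2× the reaction as written: 2 × (−992) = −1984 kJ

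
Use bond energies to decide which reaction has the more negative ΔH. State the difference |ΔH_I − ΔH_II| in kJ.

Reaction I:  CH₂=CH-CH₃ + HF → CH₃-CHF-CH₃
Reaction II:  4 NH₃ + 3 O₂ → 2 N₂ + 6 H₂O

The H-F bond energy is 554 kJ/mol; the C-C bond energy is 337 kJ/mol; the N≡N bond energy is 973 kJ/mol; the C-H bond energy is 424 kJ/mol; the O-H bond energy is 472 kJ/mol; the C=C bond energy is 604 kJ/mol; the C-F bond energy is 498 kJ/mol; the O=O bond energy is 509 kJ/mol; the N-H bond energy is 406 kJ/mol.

Reaction II, by 1110 kJ

Reaction I:
  Bonds broken (reactants):
    C-C: 1 × 337 = 337
    C-H: 6 × 424 = 2544
    C=C: 1 × 604 = 604
    H-F: 1 × 554 = 554
    Σ(broken) = 4039 kJ
  Bonds formed (products):
    C-C: 2 × 337 = 674
    C-F: 1 × 498 = 498
    C-H: 7 × 424 = 2968
    Σ(formed) = 4140 kJ
  ΔH_I = 4039 − 4140 = −101 kJ
Reaction II:
  Bonds broken (reactants):
    N-H: 12 × 406 = 4872
    O=O: 3 × 509 = 1527
    Σ(broken) = 6399 kJ
  Bonds formed (products):
    N≡N: 2 × 973 = 1946
    O-H: 12 × 472 = 5664
    Σ(formed) = 7610 kJ
  ΔH_II = 6399 − 7610 = −1211 kJ
ΔH_I − ΔH_II = +1110 kJ, so reaction II has the more negative ΔH; |ΔH_I − ΔH_II| = 1110 kJ.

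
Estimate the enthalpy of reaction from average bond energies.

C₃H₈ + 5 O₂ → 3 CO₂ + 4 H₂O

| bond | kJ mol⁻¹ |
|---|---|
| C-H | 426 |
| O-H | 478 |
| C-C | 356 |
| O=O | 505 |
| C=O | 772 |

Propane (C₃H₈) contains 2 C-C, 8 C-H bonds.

Bonds broken (reactants):
  C-C: 2 × 356 = 712
  C-H: 8 × 426 = 3408
  O=O: 5 × 505 = 2525
  Σ(broken) = 6645 kJ
Bonds formed (products):
  C=O: 6 × 772 = 4632
  O-H: 8 × 478 = 3824
  Σ(formed) = 8456 kJ
ΔH = Σ(broken) − Σ(formed) = 6645 − 8456 = −1811 kJ

ΔH ≈ −1811 kJ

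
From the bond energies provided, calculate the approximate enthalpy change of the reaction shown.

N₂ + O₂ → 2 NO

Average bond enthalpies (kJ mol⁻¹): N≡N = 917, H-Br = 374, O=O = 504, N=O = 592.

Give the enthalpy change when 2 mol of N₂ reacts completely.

ΔH = +474 kJ

Bonds broken (reactants):
  N≡N: 1 × 917 = 917
  O=O: 1 × 504 = 504
  Σ(broken) = 1421 kJ
Bonds formed (products):
  N=O: 2 × 592 = 1184
  Σ(formed) = 1184 kJ
ΔH = Σ(broken) − Σ(formed) = 1421 − 1184 = +237 kJ
For 2× the reaction as written: 2 × (+237) = +474 kJ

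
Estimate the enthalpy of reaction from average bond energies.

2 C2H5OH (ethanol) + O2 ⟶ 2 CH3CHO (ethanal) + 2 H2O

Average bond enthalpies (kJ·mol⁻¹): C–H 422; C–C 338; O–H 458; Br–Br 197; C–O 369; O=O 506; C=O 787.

Bonds broken (reactants):
  C–C: 2 × 338 = 676
  C–H: 10 × 422 = 4220
  C–O: 2 × 369 = 738
  O–H: 2 × 458 = 916
  O=O: 1 × 506 = 506
  Σ(broken) = 7056 kJ
Bonds formed (products):
  C–C: 2 × 338 = 676
  C–H: 8 × 422 = 3376
  C=O: 2 × 787 = 1574
  O–H: 4 × 458 = 1832
  Σ(formed) = 7458 kJ
ΔH = Σ(broken) − Σ(formed) = 7056 − 7458 = −402 kJ

ΔH ≈ −402 kJ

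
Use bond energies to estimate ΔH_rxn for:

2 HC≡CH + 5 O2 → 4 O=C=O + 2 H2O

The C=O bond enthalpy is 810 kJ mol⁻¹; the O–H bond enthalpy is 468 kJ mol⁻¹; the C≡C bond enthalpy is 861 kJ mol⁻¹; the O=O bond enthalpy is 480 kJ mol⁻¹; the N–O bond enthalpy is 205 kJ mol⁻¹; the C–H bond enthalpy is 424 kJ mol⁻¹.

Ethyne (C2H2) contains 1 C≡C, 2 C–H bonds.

Bonds broken (reactants):
  C≡C: 2 × 861 = 1722
  C–H: 4 × 424 = 1696
  O=O: 5 × 480 = 2400
  Σ(broken) = 5818 kJ
Bonds formed (products):
  C=O: 8 × 810 = 6480
  O–H: 4 × 468 = 1872
  Σ(formed) = 8352 kJ
ΔH = Σ(broken) − Σ(formed) = 5818 − 8352 = −2534 kJ

ΔH ≈ −2534 kJ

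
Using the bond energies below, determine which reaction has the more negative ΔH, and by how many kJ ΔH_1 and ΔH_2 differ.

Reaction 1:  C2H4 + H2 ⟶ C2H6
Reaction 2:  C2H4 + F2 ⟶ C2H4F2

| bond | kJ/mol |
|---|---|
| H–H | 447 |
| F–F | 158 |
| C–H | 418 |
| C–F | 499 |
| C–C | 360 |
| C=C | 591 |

Reaction 1:
  Bonds broken (reactants):
    C–H: 4 × 418 = 1672
    C=C: 1 × 591 = 591
    H–H: 1 × 447 = 447
    Σ(broken) = 2710 kJ
  Bonds formed (products):
    C–C: 1 × 360 = 360
    C–H: 6 × 418 = 2508
    Σ(formed) = 2868 kJ
  ΔH_1 = 2710 − 2868 = −158 kJ
Reaction 2:
  Bonds broken (reactants):
    C–H: 4 × 418 = 1672
    C=C: 1 × 591 = 591
    F–F: 1 × 158 = 158
    Σ(broken) = 2421 kJ
  Bonds formed (products):
    C–C: 1 × 360 = 360
    C–F: 2 × 499 = 998
    C–H: 4 × 418 = 1672
    Σ(formed) = 3030 kJ
  ΔH_2 = 2421 − 3030 = −609 kJ
ΔH_1 − ΔH_2 = +451 kJ, so reaction 2 has the more negative ΔH; |ΔH_1 − ΔH_2| = 451 kJ.

Reaction 2, by 451 kJ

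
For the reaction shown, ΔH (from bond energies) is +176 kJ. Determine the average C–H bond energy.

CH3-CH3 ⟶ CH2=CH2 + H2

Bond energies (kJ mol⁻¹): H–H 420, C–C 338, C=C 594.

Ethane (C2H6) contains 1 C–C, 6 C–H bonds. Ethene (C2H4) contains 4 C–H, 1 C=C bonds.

Let D be the C–H bond energy.
Σ(broken) = 1×338 + 6×D = 338 + 6D
Σ(formed) = 4×D + 1×594 + 1×420 = 1014 + 4D
ΔH = Σ(broken) − Σ(formed) = (338 + 6D) − (1014 + 4D) = −676 + 2D
Setting this equal to +176 kJ gives 2D = 852, so D = 426 kJ/mol.

D(C–H) ≈ 426 kJ/mol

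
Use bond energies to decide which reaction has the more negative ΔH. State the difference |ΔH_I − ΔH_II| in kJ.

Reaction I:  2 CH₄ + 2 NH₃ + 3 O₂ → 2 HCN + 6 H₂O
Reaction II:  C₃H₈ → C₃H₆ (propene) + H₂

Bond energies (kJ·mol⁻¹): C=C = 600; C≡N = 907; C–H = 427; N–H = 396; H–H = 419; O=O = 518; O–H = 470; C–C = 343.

Reaction I:
  Bonds broken (reactants):
    C–H: 8 × 427 = 3416
    N–H: 6 × 396 = 2376
    O=O: 3 × 518 = 1554
    Σ(broken) = 7346 kJ
  Bonds formed (products):
    C≡N: 2 × 907 = 1814
    C–H: 2 × 427 = 854
    O–H: 12 × 470 = 5640
    Σ(formed) = 8308 kJ
  ΔH_I = 7346 − 8308 = −962 kJ
Reaction II:
  Bonds broken (reactants):
    C–C: 2 × 343 = 686
    C–H: 8 × 427 = 3416
    Σ(broken) = 4102 kJ
  Bonds formed (products):
    C–C: 1 × 343 = 343
    C–H: 6 × 427 = 2562
    C=C: 1 × 600 = 600
    H–H: 1 × 419 = 419
    Σ(formed) = 3924 kJ
  ΔH_II = 4102 − 3924 = +178 kJ
ΔH_I − ΔH_II = −1140 kJ, so reaction I has the more negative ΔH; |ΔH_I − ΔH_II| = 1140 kJ.

Reaction I, by 1140 kJ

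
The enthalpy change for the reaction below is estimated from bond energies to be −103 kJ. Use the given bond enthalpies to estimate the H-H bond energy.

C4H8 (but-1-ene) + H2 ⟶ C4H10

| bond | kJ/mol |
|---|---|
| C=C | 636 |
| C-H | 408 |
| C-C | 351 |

D(H-H) ≈ 428 kJ/mol

Let D be the H-H bond energy.
Σ(broken) = 2×351 + 8×408 + 1×636 + 1×D = 4602 + D
Σ(formed) = 3×351 + 10×408 = 5133
ΔH = Σ(broken) − Σ(formed) = (4602 + D) − (5133) = −531 + D
Setting this equal to −103 kJ gives D = 428 kJ/mol.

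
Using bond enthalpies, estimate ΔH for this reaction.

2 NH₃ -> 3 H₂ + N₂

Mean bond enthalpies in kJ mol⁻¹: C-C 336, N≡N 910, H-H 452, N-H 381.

Bonds broken (reactants):
  N-H: 6 × 381 = 2286
  Σ(broken) = 2286 kJ
Bonds formed (products):
  H-H: 3 × 452 = 1356
  N≡N: 1 × 910 = 910
  Σ(formed) = 2266 kJ
ΔH = Σ(broken) − Σ(formed) = 2286 − 2266 = +20 kJ

ΔH ≈ +20 kJ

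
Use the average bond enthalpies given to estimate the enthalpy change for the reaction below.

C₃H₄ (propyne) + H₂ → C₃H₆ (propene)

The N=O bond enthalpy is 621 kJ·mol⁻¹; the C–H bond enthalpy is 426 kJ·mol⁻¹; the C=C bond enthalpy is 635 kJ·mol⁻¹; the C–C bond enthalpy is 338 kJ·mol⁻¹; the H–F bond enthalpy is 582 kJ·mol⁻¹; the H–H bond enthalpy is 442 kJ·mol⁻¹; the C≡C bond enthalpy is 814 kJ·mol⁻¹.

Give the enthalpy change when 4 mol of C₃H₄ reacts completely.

Bonds broken (reactants):
  C≡C: 1 × 814 = 814
  C–C: 1 × 338 = 338
  C–H: 4 × 426 = 1704
  H–H: 1 × 442 = 442
  Σ(broken) = 3298 kJ
Bonds formed (products):
  C–C: 1 × 338 = 338
  C–H: 6 × 426 = 2556
  C=C: 1 × 635 = 635
  Σ(formed) = 3529 kJ
ΔH = Σ(broken) − Σ(formed) = 3298 − 3529 = −231 kJ
For 4× the reaction as written: 4 × (−231) = −924 kJ

ΔH = −924 kJ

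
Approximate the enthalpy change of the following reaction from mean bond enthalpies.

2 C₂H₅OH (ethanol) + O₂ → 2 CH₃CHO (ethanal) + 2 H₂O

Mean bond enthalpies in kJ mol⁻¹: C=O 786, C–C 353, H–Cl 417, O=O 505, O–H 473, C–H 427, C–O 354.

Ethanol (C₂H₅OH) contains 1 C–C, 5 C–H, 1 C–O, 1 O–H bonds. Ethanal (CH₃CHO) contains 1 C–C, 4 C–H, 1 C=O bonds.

ΔH ≈ −451 kJ

Bonds broken (reactants):
  C–C: 2 × 353 = 706
  C–H: 10 × 427 = 4270
  C–O: 2 × 354 = 708
  O–H: 2 × 473 = 946
  O=O: 1 × 505 = 505
  Σ(broken) = 7135 kJ
Bonds formed (products):
  C–C: 2 × 353 = 706
  C–H: 8 × 427 = 3416
  C=O: 2 × 786 = 1572
  O–H: 4 × 473 = 1892
  Σ(formed) = 7586 kJ
ΔH = Σ(broken) − Σ(formed) = 7135 − 7586 = −451 kJ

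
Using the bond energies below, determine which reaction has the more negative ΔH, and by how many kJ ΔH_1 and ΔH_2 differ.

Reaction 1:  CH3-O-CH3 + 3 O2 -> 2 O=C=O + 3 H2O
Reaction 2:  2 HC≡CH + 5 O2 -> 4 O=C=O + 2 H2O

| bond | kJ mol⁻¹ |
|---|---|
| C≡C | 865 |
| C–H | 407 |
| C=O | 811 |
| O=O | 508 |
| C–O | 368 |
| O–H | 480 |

Reaction 2, by 1088 kJ

Reaction 1:
  Bonds broken (reactants):
    C–H: 6 × 407 = 2442
    C–O: 2 × 368 = 736
    O=O: 3 × 508 = 1524
    Σ(broken) = 4702 kJ
  Bonds formed (products):
    C=O: 4 × 811 = 3244
    O–H: 6 × 480 = 2880
    Σ(formed) = 6124 kJ
  ΔH_1 = 4702 − 6124 = −1422 kJ
Reaction 2:
  Bonds broken (reactants):
    C≡C: 2 × 865 = 1730
    C–H: 4 × 407 = 1628
    O=O: 5 × 508 = 2540
    Σ(broken) = 5898 kJ
  Bonds formed (products):
    C=O: 8 × 811 = 6488
    O–H: 4 × 480 = 1920
    Σ(formed) = 8408 kJ
  ΔH_2 = 5898 − 8408 = −2510 kJ
ΔH_1 − ΔH_2 = +1088 kJ, so reaction 2 has the more negative ΔH; |ΔH_1 − ΔH_2| = 1088 kJ.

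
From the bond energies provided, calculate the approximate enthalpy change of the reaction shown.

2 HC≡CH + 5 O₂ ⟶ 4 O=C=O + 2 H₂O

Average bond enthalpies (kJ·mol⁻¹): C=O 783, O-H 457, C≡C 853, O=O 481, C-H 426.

ΔH ≈ −2277 kJ

Bonds broken (reactants):
  C≡C: 2 × 853 = 1706
  C-H: 4 × 426 = 1704
  O=O: 5 × 481 = 2405
  Σ(broken) = 5815 kJ
Bonds formed (products):
  C=O: 8 × 783 = 6264
  O-H: 4 × 457 = 1828
  Σ(formed) = 8092 kJ
ΔH = Σ(broken) − Σ(formed) = 5815 − 8092 = −2277 kJ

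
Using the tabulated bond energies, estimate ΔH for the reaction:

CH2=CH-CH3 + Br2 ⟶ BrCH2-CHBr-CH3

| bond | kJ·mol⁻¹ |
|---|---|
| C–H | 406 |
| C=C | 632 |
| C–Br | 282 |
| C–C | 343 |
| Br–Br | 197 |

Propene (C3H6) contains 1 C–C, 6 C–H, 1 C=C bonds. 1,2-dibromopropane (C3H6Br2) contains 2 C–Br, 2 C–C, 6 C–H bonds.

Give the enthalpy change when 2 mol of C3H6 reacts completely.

Bonds broken (reactants):
  Br–Br: 1 × 197 = 197
  C–C: 1 × 343 = 343
  C–H: 6 × 406 = 2436
  C=C: 1 × 632 = 632
  Σ(broken) = 3608 kJ
Bonds formed (products):
  C–Br: 2 × 282 = 564
  C–C: 2 × 343 = 686
  C–H: 6 × 406 = 2436
  Σ(formed) = 3686 kJ
ΔH = Σ(broken) − Σ(formed) = 3608 − 3686 = −78 kJ
For 2× the reaction as written: 2 × (−78) = −156 kJ

ΔH = −156 kJ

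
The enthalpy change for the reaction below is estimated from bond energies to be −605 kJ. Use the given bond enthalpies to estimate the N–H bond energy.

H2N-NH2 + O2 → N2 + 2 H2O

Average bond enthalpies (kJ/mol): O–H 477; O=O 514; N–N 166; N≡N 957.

Let D be the N–H bond energy.
Σ(broken) = 4×D + 1×166 + 1×514 = 680 + 4D
Σ(formed) = 1×957 + 4×477 = 2865
ΔH = Σ(broken) − Σ(formed) = (680 + 4D) − (2865) = −2185 + 4D
Setting this equal to −605 kJ gives 4D = 1580, so D = 395 kJ/mol.

D(N–H) ≈ 395 kJ/mol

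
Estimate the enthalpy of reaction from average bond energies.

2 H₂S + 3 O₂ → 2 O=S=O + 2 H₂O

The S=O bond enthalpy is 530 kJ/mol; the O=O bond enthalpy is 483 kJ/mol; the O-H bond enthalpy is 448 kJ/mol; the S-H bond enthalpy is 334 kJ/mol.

Bonds broken (reactants):
  O=O: 3 × 483 = 1449
  S-H: 4 × 334 = 1336
  Σ(broken) = 2785 kJ
Bonds formed (products):
  O-H: 4 × 448 = 1792
  S=O: 4 × 530 = 2120
  Σ(formed) = 3912 kJ
ΔH = Σ(broken) − Σ(formed) = 2785 − 3912 = −1127 kJ

ΔH ≈ −1127 kJ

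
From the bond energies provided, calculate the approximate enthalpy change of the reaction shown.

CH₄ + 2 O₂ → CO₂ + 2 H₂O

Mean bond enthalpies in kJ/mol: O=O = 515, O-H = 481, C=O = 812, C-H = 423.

Bonds broken (reactants):
  C-H: 4 × 423 = 1692
  O=O: 2 × 515 = 1030
  Σ(broken) = 2722 kJ
Bonds formed (products):
  C=O: 2 × 812 = 1624
  O-H: 4 × 481 = 1924
  Σ(formed) = 3548 kJ
ΔH = Σ(broken) − Σ(formed) = 2722 − 3548 = −826 kJ

ΔH ≈ −826 kJ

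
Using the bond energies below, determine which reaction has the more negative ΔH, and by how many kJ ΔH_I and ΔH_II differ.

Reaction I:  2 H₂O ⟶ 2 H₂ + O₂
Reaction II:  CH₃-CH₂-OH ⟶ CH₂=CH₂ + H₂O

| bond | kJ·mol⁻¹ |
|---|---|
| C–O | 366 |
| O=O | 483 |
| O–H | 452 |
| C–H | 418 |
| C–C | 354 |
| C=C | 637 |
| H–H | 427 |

Reaction I:
  Bonds broken (reactants):
    O–H: 4 × 452 = 1808
    Σ(broken) = 1808 kJ
  Bonds formed (products):
    H–H: 2 × 427 = 854
    O=O: 1 × 483 = 483
    Σ(formed) = 1337 kJ
  ΔH_I = 1808 − 1337 = +471 kJ
Reaction II:
  Bonds broken (reactants):
    C–C: 1 × 354 = 354
    C–H: 5 × 418 = 2090
    C–O: 1 × 366 = 366
    O–H: 1 × 452 = 452
    Σ(broken) = 3262 kJ
  Bonds formed (products):
    C–H: 4 × 418 = 1672
    C=C: 1 × 637 = 637
    O–H: 2 × 452 = 904
    Σ(formed) = 3213 kJ
  ΔH_II = 3262 − 3213 = +49 kJ
ΔH_I − ΔH_II = +422 kJ, so reaction II has the more negative ΔH; |ΔH_I − ΔH_II| = 422 kJ.

Reaction II, by 422 kJ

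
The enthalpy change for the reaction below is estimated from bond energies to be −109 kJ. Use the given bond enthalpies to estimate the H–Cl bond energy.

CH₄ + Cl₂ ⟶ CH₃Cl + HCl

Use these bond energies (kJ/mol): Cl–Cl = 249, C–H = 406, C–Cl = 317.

D(H–Cl) ≈ 447 kJ/mol

Let D be the H–Cl bond energy.
Σ(broken) = 4×406 + 1×249 = 1873
Σ(formed) = 1×317 + 3×406 + 1×D = 1535 + D
ΔH = Σ(broken) − Σ(formed) = (1873) − (1535 + D) = +338 − D
Setting this equal to −109 kJ gives D = 447 kJ/mol.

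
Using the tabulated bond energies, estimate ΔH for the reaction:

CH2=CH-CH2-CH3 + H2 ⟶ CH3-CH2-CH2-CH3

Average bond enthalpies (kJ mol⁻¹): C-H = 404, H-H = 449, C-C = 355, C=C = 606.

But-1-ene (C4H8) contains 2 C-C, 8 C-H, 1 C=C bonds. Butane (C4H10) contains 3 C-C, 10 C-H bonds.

ΔH ≈ −108 kJ

Bonds broken (reactants):
  C-C: 2 × 355 = 710
  C-H: 8 × 404 = 3232
  C=C: 1 × 606 = 606
  H-H: 1 × 449 = 449
  Σ(broken) = 4997 kJ
Bonds formed (products):
  C-C: 3 × 355 = 1065
  C-H: 10 × 404 = 4040
  Σ(formed) = 5105 kJ
ΔH = Σ(broken) − Σ(formed) = 4997 − 5105 = −108 kJ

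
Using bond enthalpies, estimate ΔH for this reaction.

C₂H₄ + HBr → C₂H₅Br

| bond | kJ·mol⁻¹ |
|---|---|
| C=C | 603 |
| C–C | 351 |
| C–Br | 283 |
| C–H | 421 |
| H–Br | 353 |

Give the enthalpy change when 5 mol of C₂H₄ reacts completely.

ΔH = −495 kJ

Bonds broken (reactants):
  C–H: 4 × 421 = 1684
  C=C: 1 × 603 = 603
  H–Br: 1 × 353 = 353
  Σ(broken) = 2640 kJ
Bonds formed (products):
  C–Br: 1 × 283 = 283
  C–C: 1 × 351 = 351
  C–H: 5 × 421 = 2105
  Σ(formed) = 2739 kJ
ΔH = Σ(broken) − Σ(formed) = 2640 − 2739 = −99 kJ
For 5× the reaction as written: 5 × (−99) = −495 kJ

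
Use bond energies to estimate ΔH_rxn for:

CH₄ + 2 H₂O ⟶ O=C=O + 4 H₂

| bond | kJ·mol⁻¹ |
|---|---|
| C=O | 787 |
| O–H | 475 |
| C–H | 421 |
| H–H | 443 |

ΔH ≈ +238 kJ

Bonds broken (reactants):
  C–H: 4 × 421 = 1684
  O–H: 4 × 475 = 1900
  Σ(broken) = 3584 kJ
Bonds formed (products):
  C=O: 2 × 787 = 1574
  H–H: 4 × 443 = 1772
  Σ(formed) = 3346 kJ
ΔH = Σ(broken) − Σ(formed) = 3584 − 3346 = +238 kJ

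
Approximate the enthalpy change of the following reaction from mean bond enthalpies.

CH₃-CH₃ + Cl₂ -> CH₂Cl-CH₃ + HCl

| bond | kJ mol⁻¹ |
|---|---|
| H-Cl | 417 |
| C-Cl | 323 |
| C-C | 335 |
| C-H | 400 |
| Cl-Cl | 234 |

Bonds broken (reactants):
  C-C: 1 × 335 = 335
  C-H: 6 × 400 = 2400
  Cl-Cl: 1 × 234 = 234
  Σ(broken) = 2969 kJ
Bonds formed (products):
  C-C: 1 × 335 = 335
  C-Cl: 1 × 323 = 323
  C-H: 5 × 400 = 2000
  H-Cl: 1 × 417 = 417
  Σ(formed) = 3075 kJ
ΔH = Σ(broken) − Σ(formed) = 2969 − 3075 = −106 kJ

ΔH ≈ −106 kJ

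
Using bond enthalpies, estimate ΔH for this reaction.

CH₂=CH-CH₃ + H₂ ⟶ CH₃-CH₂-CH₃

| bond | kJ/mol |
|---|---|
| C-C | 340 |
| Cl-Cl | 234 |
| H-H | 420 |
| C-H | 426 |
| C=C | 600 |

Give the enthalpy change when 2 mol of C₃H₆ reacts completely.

ΔH = −344 kJ

Bonds broken (reactants):
  C-C: 1 × 340 = 340
  C-H: 6 × 426 = 2556
  C=C: 1 × 600 = 600
  H-H: 1 × 420 = 420
  Σ(broken) = 3916 kJ
Bonds formed (products):
  C-C: 2 × 340 = 680
  C-H: 8 × 426 = 3408
  Σ(formed) = 4088 kJ
ΔH = Σ(broken) − Σ(formed) = 3916 − 4088 = −172 kJ
For 2× the reaction as written: 2 × (−172) = −344 kJ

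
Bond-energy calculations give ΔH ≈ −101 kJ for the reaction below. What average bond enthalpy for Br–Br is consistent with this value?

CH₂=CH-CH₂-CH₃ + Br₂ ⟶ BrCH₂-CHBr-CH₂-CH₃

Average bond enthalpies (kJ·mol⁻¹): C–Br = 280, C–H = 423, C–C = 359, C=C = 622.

D(Br–Br) ≈ 196 kJ/mol

Let D be the Br–Br bond energy.
Σ(broken) = 1×D + 2×359 + 8×423 + 1×622 = 4724 + D
Σ(formed) = 2×280 + 3×359 + 8×423 = 5021
ΔH = Σ(broken) − Σ(formed) = (4724 + D) − (5021) = −297 + D
Setting this equal to −101 kJ gives D = 196 kJ/mol.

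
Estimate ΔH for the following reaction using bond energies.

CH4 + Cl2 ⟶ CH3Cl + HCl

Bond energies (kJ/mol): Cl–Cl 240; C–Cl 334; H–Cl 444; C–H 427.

Bonds broken (reactants):
  C–H: 4 × 427 = 1708
  Cl–Cl: 1 × 240 = 240
  Σ(broken) = 1948 kJ
Bonds formed (products):
  C–Cl: 1 × 334 = 334
  C–H: 3 × 427 = 1281
  H–Cl: 1 × 444 = 444
  Σ(formed) = 2059 kJ
ΔH = Σ(broken) − Σ(formed) = 1948 − 2059 = −111 kJ

ΔH ≈ −111 kJ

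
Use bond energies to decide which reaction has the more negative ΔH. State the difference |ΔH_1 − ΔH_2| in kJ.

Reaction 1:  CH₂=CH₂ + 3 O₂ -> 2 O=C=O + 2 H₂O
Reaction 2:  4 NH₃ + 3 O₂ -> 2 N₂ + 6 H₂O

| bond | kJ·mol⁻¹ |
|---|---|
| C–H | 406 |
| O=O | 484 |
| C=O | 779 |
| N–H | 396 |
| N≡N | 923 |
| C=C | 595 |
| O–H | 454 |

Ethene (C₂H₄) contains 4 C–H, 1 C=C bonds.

Reaction 1:
  Bonds broken (reactants):
    C–H: 4 × 406 = 1624
    C=C: 1 × 595 = 595
    O=O: 3 × 484 = 1452
    Σ(broken) = 3671 kJ
  Bonds formed (products):
    C=O: 4 × 779 = 3116
    O–H: 4 × 454 = 1816
    Σ(formed) = 4932 kJ
  ΔH_1 = 3671 − 4932 = −1261 kJ
Reaction 2:
  Bonds broken (reactants):
    N–H: 12 × 396 = 4752
    O=O: 3 × 484 = 1452
    Σ(broken) = 6204 kJ
  Bonds formed (products):
    N≡N: 2 × 923 = 1846
    O–H: 12 × 454 = 5448
    Σ(formed) = 7294 kJ
  ΔH_2 = 6204 − 7294 = −1090 kJ
ΔH_1 − ΔH_2 = −171 kJ, so reaction 1 has the more negative ΔH; |ΔH_1 − ΔH_2| = 171 kJ.

Reaction 1, by 171 kJ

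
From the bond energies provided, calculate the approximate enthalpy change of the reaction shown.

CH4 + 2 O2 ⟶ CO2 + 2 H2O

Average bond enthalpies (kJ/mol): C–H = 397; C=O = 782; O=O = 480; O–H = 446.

Bonds broken (reactants):
  C–H: 4 × 397 = 1588
  O=O: 2 × 480 = 960
  Σ(broken) = 2548 kJ
Bonds formed (products):
  C=O: 2 × 782 = 1564
  O–H: 4 × 446 = 1784
  Σ(formed) = 3348 kJ
ΔH = Σ(broken) − Σ(formed) = 2548 − 3348 = −800 kJ

ΔH ≈ −800 kJ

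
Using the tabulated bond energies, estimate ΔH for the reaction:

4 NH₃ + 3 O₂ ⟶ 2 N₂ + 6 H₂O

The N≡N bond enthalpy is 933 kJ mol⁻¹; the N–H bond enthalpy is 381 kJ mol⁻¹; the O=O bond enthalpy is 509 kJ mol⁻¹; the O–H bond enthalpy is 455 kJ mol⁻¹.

Bonds broken (reactants):
  N–H: 12 × 381 = 4572
  O=O: 3 × 509 = 1527
  Σ(broken) = 6099 kJ
Bonds formed (products):
  N≡N: 2 × 933 = 1866
  O–H: 12 × 455 = 5460
  Σ(formed) = 7326 kJ
ΔH = Σ(broken) − Σ(formed) = 6099 − 7326 = −1227 kJ

ΔH ≈ −1227 kJ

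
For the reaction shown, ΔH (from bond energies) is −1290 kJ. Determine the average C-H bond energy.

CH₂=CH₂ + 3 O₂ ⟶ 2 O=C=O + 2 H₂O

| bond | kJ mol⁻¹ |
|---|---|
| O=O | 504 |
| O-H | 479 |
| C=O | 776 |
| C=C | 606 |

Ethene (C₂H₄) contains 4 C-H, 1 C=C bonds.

Let D be the C-H bond energy.
Σ(broken) = 4×D + 1×606 + 3×504 = 2118 + 4D
Σ(formed) = 4×776 + 4×479 = 5020
ΔH = Σ(broken) − Σ(formed) = (2118 + 4D) − (5020) = −2902 + 4D
Setting this equal to −1290 kJ gives 4D = 1612, so D = 403 kJ/mol.

D(C-H) ≈ 403 kJ/mol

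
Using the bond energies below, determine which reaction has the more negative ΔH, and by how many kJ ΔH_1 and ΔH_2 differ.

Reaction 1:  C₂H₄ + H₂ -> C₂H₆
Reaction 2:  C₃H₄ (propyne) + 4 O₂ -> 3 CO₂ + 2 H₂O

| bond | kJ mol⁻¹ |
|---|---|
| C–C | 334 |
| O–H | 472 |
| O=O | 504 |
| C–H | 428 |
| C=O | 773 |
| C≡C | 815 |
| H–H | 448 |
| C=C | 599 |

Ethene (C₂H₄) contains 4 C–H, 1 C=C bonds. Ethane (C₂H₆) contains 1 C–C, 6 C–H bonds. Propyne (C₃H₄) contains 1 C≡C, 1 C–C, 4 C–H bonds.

Reaction 1:
  Bonds broken (reactants):
    C–H: 4 × 428 = 1712
    C=C: 1 × 599 = 599
    H–H: 1 × 448 = 448
    Σ(broken) = 2759 kJ
  Bonds formed (products):
    C–C: 1 × 334 = 334
    C–H: 6 × 428 = 2568
    Σ(formed) = 2902 kJ
  ΔH_1 = 2759 − 2902 = −143 kJ
Reaction 2:
  Bonds broken (reactants):
    C≡C: 1 × 815 = 815
    C–C: 1 × 334 = 334
    C–H: 4 × 428 = 1712
    O=O: 4 × 504 = 2016
    Σ(broken) = 4877 kJ
  Bonds formed (products):
    C=O: 6 × 773 = 4638
    O–H: 4 × 472 = 1888
    Σ(formed) = 6526 kJ
  ΔH_2 = 4877 − 6526 = −1649 kJ
ΔH_1 − ΔH_2 = +1506 kJ, so reaction 2 has the more negative ΔH; |ΔH_1 − ΔH_2| = 1506 kJ.

Reaction 2, by 1506 kJ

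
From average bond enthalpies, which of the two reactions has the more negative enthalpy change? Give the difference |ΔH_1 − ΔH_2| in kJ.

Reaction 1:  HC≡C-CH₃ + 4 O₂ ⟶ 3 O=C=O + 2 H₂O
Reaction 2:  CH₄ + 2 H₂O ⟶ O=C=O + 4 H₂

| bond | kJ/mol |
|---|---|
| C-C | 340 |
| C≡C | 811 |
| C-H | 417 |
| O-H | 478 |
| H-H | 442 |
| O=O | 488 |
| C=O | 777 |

Reaction 1:
  Bonds broken (reactants):
    C≡C: 1 × 811 = 811
    C-C: 1 × 340 = 340
    C-H: 4 × 417 = 1668
    O=O: 4 × 488 = 1952
    Σ(broken) = 4771 kJ
  Bonds formed (products):
    C=O: 6 × 777 = 4662
    O-H: 4 × 478 = 1912
    Σ(formed) = 6574 kJ
  ΔH_1 = 4771 − 6574 = −1803 kJ
Reaction 2:
  Bonds broken (reactants):
    C-H: 4 × 417 = 1668
    O-H: 4 × 478 = 1912
    Σ(broken) = 3580 kJ
  Bonds formed (products):
    C=O: 2 × 777 = 1554
    H-H: 4 × 442 = 1768
    Σ(formed) = 3322 kJ
  ΔH_2 = 3580 − 3322 = +258 kJ
ΔH_1 − ΔH_2 = −2061 kJ, so reaction 1 has the more negative ΔH; |ΔH_1 − ΔH_2| = 2061 kJ.

Reaction 1, by 2061 kJ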